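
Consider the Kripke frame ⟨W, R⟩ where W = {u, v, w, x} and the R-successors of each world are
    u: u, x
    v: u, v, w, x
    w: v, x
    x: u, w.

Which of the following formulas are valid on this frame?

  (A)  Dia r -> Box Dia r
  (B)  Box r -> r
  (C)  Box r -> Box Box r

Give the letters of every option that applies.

R is not reflexive: not w R w.
R is not transitive: u R x and x R w but not u R w.
R is not euclidean: v R u and v R v but not u R v.
(A) axiom 5: valid iff R is euclidean. R is not euclidean — not valid.
(B) Box r -> r is axiom T; it is valid on a frame exactly when R is reflexive. R is not reflexive, so not valid.
(C) Box r -> Box Box r (axiom 4) characterises the transitive frames. R is not transitive — not valid.

none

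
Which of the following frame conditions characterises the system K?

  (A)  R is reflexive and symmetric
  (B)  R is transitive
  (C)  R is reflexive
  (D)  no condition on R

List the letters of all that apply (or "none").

(A) this class determines B (= KTB), not K.
(B) this class determines K4, not K.
(C) this class determines T (= KT), not K.
(D) K is sound and complete for exactly this class.

D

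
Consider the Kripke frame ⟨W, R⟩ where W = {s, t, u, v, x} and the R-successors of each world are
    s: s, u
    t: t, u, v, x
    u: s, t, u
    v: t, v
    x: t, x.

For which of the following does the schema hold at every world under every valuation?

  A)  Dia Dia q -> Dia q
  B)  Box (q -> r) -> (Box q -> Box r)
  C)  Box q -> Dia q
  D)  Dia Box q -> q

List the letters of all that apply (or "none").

B, C, D

R is symmetric: every R-edge is matched by its reverse.
R is not transitive: s R u and u R t but not s R t.
R is serial: every world has an R-successor.
(A) Dia Dia q -> Dia q is the dual of axiom 4; it is valid on a frame exactly when R is transitive. R is not transitive, so not valid.
(B) this is just K, valid on every normal frame.
(C) Box q -> Dia q (axiom D) characterises the serial frames. R is serial — valid.
(D) Dia Box q -> q is the dual of axiom B; it is valid on a frame exactly when R is symmetric. R is symmetric, so valid.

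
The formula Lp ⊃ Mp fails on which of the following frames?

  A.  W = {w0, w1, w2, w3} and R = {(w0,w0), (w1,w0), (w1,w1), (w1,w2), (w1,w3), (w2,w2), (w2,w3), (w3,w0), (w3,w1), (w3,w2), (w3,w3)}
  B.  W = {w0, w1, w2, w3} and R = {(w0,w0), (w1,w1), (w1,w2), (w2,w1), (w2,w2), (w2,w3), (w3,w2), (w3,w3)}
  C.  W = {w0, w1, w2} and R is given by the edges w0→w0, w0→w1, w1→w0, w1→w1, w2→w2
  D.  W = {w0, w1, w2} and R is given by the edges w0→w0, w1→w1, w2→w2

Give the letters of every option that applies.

The schema Lp ⊃ Mp is axiom D; it is valid on a frame iff R is serial.
(A) R is serial (every world has an R-successor), so the schema is valid here.
(B) R is serial (every world has an R-successor), so the schema is valid here.
(C) R is serial (every world has an R-successor), so the schema is valid here.
(D) R is serial (every world has an R-successor), so the schema is valid here.

none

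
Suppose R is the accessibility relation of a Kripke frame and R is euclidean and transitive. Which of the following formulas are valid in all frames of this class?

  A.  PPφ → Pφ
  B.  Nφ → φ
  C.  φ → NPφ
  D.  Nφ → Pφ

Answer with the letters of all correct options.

(A) PPφ → Pφ is the dual of axiom 4, which corresponds to transitivity. Every such R is transitive — valid.
(B) axiom T: valid iff R is reflexive. Such an R need not be reflexive — not valid.
(C) φ → NPφ (axiom B) characterises the symmetric frames. Such an R need not be symmetric — not valid.
(D) Nφ → Pφ is axiom D, which corresponds to seriality. Such an R need not be serial — not valid.

A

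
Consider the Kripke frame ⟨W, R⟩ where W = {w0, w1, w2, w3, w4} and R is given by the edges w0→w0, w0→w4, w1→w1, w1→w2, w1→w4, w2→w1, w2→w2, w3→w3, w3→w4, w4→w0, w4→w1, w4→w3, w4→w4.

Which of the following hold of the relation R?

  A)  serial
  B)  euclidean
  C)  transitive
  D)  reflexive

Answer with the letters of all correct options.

A, D

(A) serial: every world has an R-successor.
(B) not euclidean: w1 R w2 and w1 R w4 but not w2 R w4.
(C) not transitive: w0 R w4 and w4 R w1 but not w0 R w1.
(D) reflexive: each world relates to itself.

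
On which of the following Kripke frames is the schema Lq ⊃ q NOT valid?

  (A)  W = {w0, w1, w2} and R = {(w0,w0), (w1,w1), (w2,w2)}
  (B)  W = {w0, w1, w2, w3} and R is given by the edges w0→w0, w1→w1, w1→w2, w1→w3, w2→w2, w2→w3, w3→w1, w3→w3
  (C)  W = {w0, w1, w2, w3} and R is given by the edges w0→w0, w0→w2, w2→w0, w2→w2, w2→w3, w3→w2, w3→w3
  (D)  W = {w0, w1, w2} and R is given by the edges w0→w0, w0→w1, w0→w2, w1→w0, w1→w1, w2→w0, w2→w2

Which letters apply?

C

The schema Lq ⊃ q is axiom T; it is valid on a frame iff R is reflexive.
(A) R is reflexive (each world relates to itself), so the schema is valid here.
(B) R is reflexive (each world relates to itself), so the schema is valid here.
(C) R is not reflexive (not w1 R w1), so the schema fails here.
(D) R is reflexive (each world relates to itself), so the schema is valid here.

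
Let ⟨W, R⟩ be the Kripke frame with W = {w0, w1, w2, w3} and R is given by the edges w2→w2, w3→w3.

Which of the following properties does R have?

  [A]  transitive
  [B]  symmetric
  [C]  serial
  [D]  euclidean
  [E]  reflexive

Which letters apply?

(A) transitive: R is closed under composition.
(B) symmetric: every R-edge is matched by its reverse.
(C) not serial: w0 has no R-successor.
(D) euclidean: any two R-successors of the same world are R-related.
(E) not reflexive: not w0 R w0.

A, B, D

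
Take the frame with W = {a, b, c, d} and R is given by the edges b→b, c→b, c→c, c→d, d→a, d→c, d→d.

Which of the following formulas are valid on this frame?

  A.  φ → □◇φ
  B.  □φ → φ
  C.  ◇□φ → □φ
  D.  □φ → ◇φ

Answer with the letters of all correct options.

R is not reflexive: not a R a.
R is not symmetric: c R b but not b R c.
R is not euclidean: c R b and c R c but not b R c.
R is not serial: a has no R-successor.
(A) φ → □◇φ is axiom B; it is valid on a frame exactly when R is symmetric. R is not symmetric, so not valid.
(B) □φ → φ is axiom T; it is valid on a frame exactly when R is reflexive. R is not reflexive, so not valid.
(C) the dual of axiom 5: valid iff R is euclidean. R is not euclidean — not valid.
(D) axiom D: valid iff R is serial. R is not serial — not valid.

none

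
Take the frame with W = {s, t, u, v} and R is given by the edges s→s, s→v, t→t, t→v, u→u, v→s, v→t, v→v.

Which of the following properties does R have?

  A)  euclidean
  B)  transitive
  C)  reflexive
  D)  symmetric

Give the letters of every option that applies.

(A) not euclidean: v R s and v R t but not s R t.
(B) not transitive: s R v and v R t but not s R t.
(C) reflexive: each world relates to itself.
(D) symmetric: every R-edge is matched by its reverse.

C, D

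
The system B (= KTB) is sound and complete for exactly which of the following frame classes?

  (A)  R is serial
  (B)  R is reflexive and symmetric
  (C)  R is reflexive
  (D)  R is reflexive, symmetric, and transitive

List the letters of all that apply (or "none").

B

(A) this class determines D, not B (= KTB).
(B) B (= KTB) is sound and complete for exactly this class.
(C) this class determines T (= KT), not B (= KTB).
(D) this class determines S5, not B (= KTB).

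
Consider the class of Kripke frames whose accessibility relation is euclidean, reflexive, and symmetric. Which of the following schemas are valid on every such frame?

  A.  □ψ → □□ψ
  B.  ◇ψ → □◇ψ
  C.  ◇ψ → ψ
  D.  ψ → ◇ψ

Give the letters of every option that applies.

A, B, D

A relation that is euclidean, reflexive, and symmetric is also serial and transitive.
(A) □ψ → □□ψ is axiom 4; it is valid on a frame exactly when R is transitive. Every such R is transitive, so valid.
(B) ◇ψ → □◇ψ is axiom 5, which corresponds to the euclidean property. Every such R is euclidean — valid.
(C) ◇ψ → ψ (the converse of T) corresponds to R being a subset of the identity. Such an R need not be a subset of the identity, so not valid.
(D) ψ → ◇ψ is the dual of axiom T, which corresponds to reflexivity. Every such R is reflexive — valid.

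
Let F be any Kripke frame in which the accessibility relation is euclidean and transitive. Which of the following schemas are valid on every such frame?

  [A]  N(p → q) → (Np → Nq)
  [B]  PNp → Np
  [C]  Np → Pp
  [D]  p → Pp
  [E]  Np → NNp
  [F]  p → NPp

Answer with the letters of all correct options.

(A) N(p → q) → (Np → Nq) is the K axiom; it holds on all frames — valid.
(B) PNp → Np is the dual of axiom 5, which corresponds to the euclidean property. Every such R is euclidean — valid.
(C) Np → Pp (axiom D) characterises the serial frames. Such an R need not be serial — not valid.
(D) p → Pp (the dual of axiom T) characterises the reflexive frames. Such an R need not be reflexive — not valid.
(E) Np → NNp is axiom 4, which corresponds to transitivity. Every such R is transitive — valid.
(F) p → NPp is axiom B; it is valid on a frame exactly when R is symmetric. Such an R need not be symmetric, so not valid.

A, B, E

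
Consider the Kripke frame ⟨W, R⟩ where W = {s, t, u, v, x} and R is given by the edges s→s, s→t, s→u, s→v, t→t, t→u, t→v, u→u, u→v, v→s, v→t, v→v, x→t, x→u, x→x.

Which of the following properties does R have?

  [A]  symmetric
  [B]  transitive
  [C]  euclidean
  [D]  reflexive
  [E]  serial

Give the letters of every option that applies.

(A) not symmetric: s R t but not t R s.
(B) not transitive: t R v and v R s but not t R s.
(C) not euclidean: s R t and s R s but not t R s.
(D) reflexive: each world relates to itself.
(E) serial: every world has an R-successor.

D, E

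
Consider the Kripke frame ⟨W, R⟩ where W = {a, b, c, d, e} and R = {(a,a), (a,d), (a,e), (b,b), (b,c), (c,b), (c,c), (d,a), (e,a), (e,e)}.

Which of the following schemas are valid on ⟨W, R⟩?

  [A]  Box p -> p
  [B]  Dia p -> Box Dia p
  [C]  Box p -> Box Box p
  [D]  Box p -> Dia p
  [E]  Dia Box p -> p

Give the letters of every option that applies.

R is not reflexive: not d R d.
R is symmetric: every R-edge is matched by its reverse.
R is not transitive: d R a and a R d but not d R d.
R is not euclidean: a R d and a R e but not d R e.
R is serial: every world has an R-successor.
(A) Box p -> p is axiom T; it is valid on a frame exactly when R is reflexive. R is not reflexive, so not valid.
(B) Dia p -> Box Dia p is axiom 5, which corresponds to the euclidean property. R is not euclidean — not valid.
(C) Box p -> Box Box p is axiom 4; it is valid on a frame exactly when R is transitive. R is not transitive, so not valid.
(D) axiom D: valid iff R is serial. R is serial — valid.
(E) the dual of axiom B: valid iff R is symmetric. R is symmetric — valid.

D, E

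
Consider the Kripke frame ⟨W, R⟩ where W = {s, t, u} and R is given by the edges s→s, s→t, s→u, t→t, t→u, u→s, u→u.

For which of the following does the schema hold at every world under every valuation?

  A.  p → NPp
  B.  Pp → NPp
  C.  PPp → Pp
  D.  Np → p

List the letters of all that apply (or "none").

D

R is reflexive: each world relates to itself.
R is not symmetric: s R t but not t R s.
R is not transitive: t R u and u R s but not t R s.
R is not euclidean: s R t and s R s but not t R s.
(A) p → NPp is axiom B; it is valid on a frame exactly when R is symmetric. R is not symmetric, so not valid.
(B) Pp → NPp (axiom 5) characterises the euclidean frames. R is not euclidean — not valid.
(C) PPp → Pp is the dual of axiom 4, which corresponds to transitivity. R is not transitive — not valid.
(D) axiom T: valid iff R is reflexive. R is reflexive — valid.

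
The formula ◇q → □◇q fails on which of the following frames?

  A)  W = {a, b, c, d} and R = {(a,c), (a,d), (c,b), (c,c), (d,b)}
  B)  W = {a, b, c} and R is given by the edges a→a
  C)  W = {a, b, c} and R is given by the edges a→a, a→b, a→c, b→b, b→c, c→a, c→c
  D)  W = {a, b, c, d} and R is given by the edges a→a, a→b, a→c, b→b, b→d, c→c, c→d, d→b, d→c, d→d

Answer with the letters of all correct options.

The schema ◇q → □◇q is axiom 5; it is valid on a frame iff R is euclidean.
(A) R is not euclidean (a R c and a R d but not c R d), so the schema fails here.
(B) R is euclidean (any two R-successors of the same world are R-related), so the schema is valid here.
(C) R is not euclidean (a R b and a R a but not b R a), so the schema fails here.
(D) R is not euclidean (a R b and a R a but not b R a), so the schema fails here.

A, C, D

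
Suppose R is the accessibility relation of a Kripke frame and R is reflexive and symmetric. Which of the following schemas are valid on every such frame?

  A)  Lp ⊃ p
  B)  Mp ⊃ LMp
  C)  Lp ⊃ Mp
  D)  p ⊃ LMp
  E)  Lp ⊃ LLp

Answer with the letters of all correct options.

Reflexive relations are serial.
(A) Lp ⊃ p is axiom T; it is valid on a frame exactly when R is reflexive. Every such R is reflexive, so valid.
(B) Mp ⊃ LMp is axiom 5, which corresponds to the euclidean property. Such an R need not be euclidean — not valid.
(C) Lp ⊃ Mp is axiom D; it is valid on a frame exactly when R is serial. Every such R is serial, so valid.
(D) p ⊃ LMp (axiom B) characterises the symmetric frames. Every such R is symmetric — valid.
(E) Lp ⊃ LLp (axiom 4) characterises the transitive frames. Such an R need not be transitive — not valid.

A, C, D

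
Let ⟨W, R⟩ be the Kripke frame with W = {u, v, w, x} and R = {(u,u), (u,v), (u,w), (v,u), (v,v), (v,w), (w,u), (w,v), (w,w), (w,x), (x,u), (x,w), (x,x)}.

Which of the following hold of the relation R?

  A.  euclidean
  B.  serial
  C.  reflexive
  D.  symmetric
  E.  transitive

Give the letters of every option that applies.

(A) not euclidean: w R u and w R x but not u R x.
(B) serial: every world has an R-successor.
(C) reflexive: each world relates to itself.
(D) not symmetric: x R u but not u R x.
(E) not transitive: u R w and w R x but not u R x.

B, C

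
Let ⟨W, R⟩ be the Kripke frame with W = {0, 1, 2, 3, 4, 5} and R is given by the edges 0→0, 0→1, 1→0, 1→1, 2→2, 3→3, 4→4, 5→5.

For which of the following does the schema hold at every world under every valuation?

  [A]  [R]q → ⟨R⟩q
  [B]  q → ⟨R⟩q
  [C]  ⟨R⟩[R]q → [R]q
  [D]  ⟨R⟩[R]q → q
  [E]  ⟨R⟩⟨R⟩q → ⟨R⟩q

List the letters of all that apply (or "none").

R is reflexive: each world relates to itself.
R is symmetric: every R-edge is matched by its reverse.
R is transitive: R is closed under composition.
R is euclidean: any two R-successors of the same world are R-related.
R is serial: every world has an R-successor.
(A) [R]q → ⟨R⟩q is axiom D, which corresponds to seriality. R is serial — valid.
(B) the dual of axiom T: valid iff R is reflexive. R is reflexive — valid.
(C) ⟨R⟩[R]q → [R]q (the dual of axiom 5) characterises the euclidean frames. R is euclidean — valid.
(D) the dual of axiom B: valid iff R is symmetric. R is symmetric — valid.
(E) ⟨R⟩⟨R⟩q → ⟨R⟩q is the dual of axiom 4; it is valid on a frame exactly when R is transitive. R is transitive, so valid.

A, B, C, D, E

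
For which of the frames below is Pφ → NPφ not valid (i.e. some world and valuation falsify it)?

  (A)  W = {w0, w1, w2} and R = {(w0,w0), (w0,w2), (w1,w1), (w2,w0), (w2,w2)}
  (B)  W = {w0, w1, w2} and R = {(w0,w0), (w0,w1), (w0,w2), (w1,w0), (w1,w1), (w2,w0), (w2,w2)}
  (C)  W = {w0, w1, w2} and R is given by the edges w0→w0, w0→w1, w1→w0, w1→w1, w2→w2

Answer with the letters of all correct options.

The schema Pφ → NPφ is axiom 5; it is valid on a frame iff R is euclidean.
(A) R is euclidean (any two R-successors of the same world are R-related), so the schema is valid here.
(B) R is not euclidean (w0 R w1 and w0 R w2 but not w1 R w2), so the schema fails here.
(C) R is euclidean (any two R-successors of the same world are R-related), so the schema is valid here.

B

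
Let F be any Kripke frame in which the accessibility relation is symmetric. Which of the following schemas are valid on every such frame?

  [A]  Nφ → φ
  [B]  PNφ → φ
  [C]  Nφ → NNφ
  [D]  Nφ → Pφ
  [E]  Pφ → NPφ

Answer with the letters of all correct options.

B

(A) axiom T: valid iff R is reflexive. Such an R need not be reflexive — not valid.
(B) PNφ → φ is the dual of axiom B, which corresponds to symmetry. Every such R is symmetric — valid.
(C) Nφ → NNφ (axiom 4) characterises the transitive frames. Such an R need not be transitive — not valid.
(D) Nφ → Pφ (axiom D) characterises the serial frames. Such an R need not be serial — not valid.
(E) axiom 5: valid iff R is euclidean. Such an R need not be euclidean — not valid.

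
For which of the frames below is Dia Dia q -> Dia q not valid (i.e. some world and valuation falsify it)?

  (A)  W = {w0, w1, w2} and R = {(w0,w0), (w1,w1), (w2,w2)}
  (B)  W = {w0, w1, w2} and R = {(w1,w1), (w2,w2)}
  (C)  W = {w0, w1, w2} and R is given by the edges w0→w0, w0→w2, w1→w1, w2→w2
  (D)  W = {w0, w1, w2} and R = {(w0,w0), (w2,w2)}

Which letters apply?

none

The schema Dia Dia q -> Dia q is the dual of axiom 4; it is valid on a frame iff R is transitive.
(A) R is transitive (R is closed under composition), so the schema is valid here.
(B) R is transitive (R is closed under composition), so the schema is valid here.
(C) R is transitive (R is closed under composition), so the schema is valid here.
(D) R is transitive (R is closed under composition), so the schema is valid here.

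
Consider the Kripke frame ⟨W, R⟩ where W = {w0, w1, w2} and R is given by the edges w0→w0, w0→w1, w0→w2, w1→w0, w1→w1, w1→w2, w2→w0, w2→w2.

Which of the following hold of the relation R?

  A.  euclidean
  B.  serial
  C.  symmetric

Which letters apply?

(A) not euclidean: w0 R w2 and w0 R w1 but not w2 R w1.
(B) serial: every world has an R-successor.
(C) not symmetric: w1 R w2 but not w2 R w1.

B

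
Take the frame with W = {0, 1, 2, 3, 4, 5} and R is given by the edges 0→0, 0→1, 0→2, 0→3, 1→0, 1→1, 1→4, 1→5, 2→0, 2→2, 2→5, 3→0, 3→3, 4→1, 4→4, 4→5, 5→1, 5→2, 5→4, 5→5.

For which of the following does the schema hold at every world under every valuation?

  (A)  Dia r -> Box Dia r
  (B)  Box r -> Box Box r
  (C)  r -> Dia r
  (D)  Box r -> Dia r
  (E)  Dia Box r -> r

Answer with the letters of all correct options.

R is reflexive: each world relates to itself.
R is symmetric: every R-edge is matched by its reverse.
R is not transitive: 0 R 1 and 1 R 4 but not 0 R 4.
R is not euclidean: 0 R 1 and 0 R 2 but not 1 R 2.
R is serial: every world has an R-successor.
(A) Dia r -> Box Dia r (axiom 5) characterises the euclidean frames. R is not euclidean — not valid.
(B) Box r -> Box Box r is axiom 4, which corresponds to transitivity. R is not transitive — not valid.
(C) the dual of axiom T: valid iff R is reflexive. R is reflexive — valid.
(D) Box r -> Dia r is axiom D; it is valid on a frame exactly when R is serial. R is serial, so valid.
(E) Dia Box r -> r (the dual of axiom B) characterises the symmetric frames. R is symmetric — valid.

C, D, E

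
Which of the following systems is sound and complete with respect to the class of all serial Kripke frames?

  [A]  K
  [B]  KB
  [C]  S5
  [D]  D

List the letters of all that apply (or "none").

D

(A) K is determined by the class of arbitrary frames.
(B) KB is determined by the class of symmetric frames.
(C) S5 is determined by the class of reflexive, symmetric, and transitive frames.
(D) D is determined by exactly this class.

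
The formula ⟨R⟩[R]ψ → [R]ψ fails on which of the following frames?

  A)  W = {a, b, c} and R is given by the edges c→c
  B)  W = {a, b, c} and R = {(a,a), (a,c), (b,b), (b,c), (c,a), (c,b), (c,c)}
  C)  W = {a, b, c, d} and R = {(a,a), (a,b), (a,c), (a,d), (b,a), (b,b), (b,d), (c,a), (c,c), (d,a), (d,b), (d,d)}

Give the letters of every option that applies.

The schema ⟨R⟩[R]ψ → [R]ψ is the dual of axiom 5; it is valid on a frame iff R is euclidean.
(A) R is euclidean (any two R-successors of the same world are R-related), so the schema is valid here.
(B) R is not euclidean (c R a and c R b but not a R b), so the schema fails here.
(C) R is not euclidean (a R b and a R c but not b R c), so the schema fails here.

B, C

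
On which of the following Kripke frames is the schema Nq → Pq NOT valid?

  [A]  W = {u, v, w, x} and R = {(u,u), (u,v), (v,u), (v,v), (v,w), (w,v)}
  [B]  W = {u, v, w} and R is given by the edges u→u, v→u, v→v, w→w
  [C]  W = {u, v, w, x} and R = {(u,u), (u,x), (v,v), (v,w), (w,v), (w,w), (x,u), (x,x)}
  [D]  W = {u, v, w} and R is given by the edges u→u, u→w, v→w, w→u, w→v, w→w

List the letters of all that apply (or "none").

The schema Nq → Pq is axiom D; it is valid on a frame iff R is serial.
(A) R is not serial (x has no R-successor), so the schema fails here.
(B) R is serial (every world has an R-successor), so the schema is valid here.
(C) R is serial (every world has an R-successor), so the schema is valid here.
(D) R is serial (every world has an R-successor), so the schema is valid here.

A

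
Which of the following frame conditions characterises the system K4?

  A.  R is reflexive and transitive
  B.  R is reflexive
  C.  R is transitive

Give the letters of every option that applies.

C

(A) this class determines S4, not K4.
(B) this class determines T (= KT), not K4.
(C) K4 is sound and complete for exactly this class.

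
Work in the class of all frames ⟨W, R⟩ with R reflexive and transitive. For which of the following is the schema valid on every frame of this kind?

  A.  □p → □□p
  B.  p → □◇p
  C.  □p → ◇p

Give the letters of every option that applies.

Reflexive relations are serial.
(A) axiom 4: valid iff R is transitive. Every such R is transitive — valid.
(B) p → □◇p (axiom B) characterises the symmetric frames. Such an R need not be symmetric — not valid.
(C) □p → ◇p is axiom D; it is valid on a frame exactly when R is serial. Every such R is serial, so valid.

A, C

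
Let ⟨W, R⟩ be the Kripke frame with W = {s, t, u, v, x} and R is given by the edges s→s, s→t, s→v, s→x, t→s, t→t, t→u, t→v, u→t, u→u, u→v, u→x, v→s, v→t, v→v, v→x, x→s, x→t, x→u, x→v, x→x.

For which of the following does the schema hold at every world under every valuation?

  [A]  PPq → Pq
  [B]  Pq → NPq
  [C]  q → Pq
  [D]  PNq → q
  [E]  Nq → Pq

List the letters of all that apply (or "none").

R is reflexive: each world relates to itself.
R is not symmetric: u R v but not v R u.
R is not transitive: s R t and t R u but not s R u.
R is not euclidean: s R t and s R x but not t R x.
R is serial: every world has an R-successor.
(A) the dual of axiom 4: valid iff R is transitive. R is not transitive — not valid.
(B) Pq → NPq is axiom 5, which corresponds to the euclidean property. R is not euclidean — not valid.
(C) q → Pq (the dual of axiom T) characterises the reflexive frames. R is reflexive — valid.
(D) PNq → q (the dual of axiom B) characterises the symmetric frames. R is not symmetric — not valid.
(E) axiom D: valid iff R is serial. R is serial — valid.

C, E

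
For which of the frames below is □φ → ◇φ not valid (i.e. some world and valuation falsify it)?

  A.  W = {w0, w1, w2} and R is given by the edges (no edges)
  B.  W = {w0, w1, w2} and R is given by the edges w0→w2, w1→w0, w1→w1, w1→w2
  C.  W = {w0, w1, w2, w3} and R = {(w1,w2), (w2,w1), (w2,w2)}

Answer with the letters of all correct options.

A, B, C

The schema □φ → ◇φ is axiom D; it is valid on a frame iff R is serial.
(A) R is not serial (w0 has no R-successor), so the schema fails here.
(B) R is not serial (w2 has no R-successor), so the schema fails here.
(C) R is not serial (w0 has no R-successor), so the schema fails here.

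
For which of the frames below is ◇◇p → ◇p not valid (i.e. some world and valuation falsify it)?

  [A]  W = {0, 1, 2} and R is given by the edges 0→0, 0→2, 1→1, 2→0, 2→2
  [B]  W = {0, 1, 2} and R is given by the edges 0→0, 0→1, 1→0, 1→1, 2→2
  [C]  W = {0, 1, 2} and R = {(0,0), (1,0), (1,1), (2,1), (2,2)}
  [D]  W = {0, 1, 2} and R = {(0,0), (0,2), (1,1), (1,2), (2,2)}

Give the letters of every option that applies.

C

The schema ◇◇p → ◇p is the dual of axiom 4; it is valid on a frame iff R is transitive.
(A) R is transitive (R is closed under composition), so the schema is valid here.
(B) R is transitive (R is closed under composition), so the schema is valid here.
(C) R is not transitive (2 R 1 and 1 R 0 but not 2 R 0), so the schema fails here.
(D) R is transitive (R is closed under composition), so the schema is valid here.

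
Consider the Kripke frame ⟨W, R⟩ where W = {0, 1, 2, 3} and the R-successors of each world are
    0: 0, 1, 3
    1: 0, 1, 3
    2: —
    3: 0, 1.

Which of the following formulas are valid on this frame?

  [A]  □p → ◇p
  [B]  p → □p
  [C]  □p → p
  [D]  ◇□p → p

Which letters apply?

D

R is not reflexive: not 2 R 2.
R is symmetric: every R-edge is matched by its reverse.
R is not serial: 2 has no R-successor.
R is not a subset of the identity: 0 R 1 with 0 ≠ 1.
(A) □p → ◇p (axiom D) characterises the serial frames. R is not serial — not valid.
(B) p → □p is equivalent to ◇p→p; it holds exactly when R ⊆ identity. Here R ⊄ identity — not valid.
(C) □p → p (axiom T) characterises the reflexive frames. R is not reflexive — not valid.
(D) ◇□p → p is the dual of axiom B; it is valid on a frame exactly when R is symmetric. R is symmetric, so valid.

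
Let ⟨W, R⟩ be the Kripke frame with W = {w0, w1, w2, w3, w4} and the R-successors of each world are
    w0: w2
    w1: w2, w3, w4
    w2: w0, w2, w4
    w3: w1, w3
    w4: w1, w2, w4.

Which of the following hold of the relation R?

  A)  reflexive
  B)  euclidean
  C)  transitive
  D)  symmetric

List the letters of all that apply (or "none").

(A) not reflexive: not w0 R w0.
(B) not euclidean: w1 R w2 and w1 R w3 but not w2 R w3.
(C) not transitive: w0 R w2 and w2 R w0 but not w0 R w0.
(D) not symmetric: w1 R w2 but not w2 R w1.

none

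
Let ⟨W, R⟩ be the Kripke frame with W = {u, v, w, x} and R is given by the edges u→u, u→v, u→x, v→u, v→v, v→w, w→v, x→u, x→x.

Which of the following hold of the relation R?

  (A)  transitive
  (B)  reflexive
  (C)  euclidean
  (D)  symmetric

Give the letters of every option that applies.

(A) not transitive: u R v and v R w but not u R w.
(B) not reflexive: not w R w.
(C) not euclidean: u R v and u R x but not v R x.
(D) symmetric: every R-edge is matched by its reverse.

D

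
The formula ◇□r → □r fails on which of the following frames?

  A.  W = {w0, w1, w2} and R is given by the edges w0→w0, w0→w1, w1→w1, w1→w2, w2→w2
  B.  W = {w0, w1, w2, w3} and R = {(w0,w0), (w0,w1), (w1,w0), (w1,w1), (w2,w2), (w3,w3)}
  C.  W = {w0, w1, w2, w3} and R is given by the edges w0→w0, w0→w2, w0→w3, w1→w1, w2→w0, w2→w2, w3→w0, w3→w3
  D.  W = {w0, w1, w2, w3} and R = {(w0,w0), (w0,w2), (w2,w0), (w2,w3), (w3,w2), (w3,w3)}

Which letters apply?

The schema ◇□r → □r is the dual of axiom 5; it is valid on a frame iff R is euclidean.
(A) R is not euclidean (w0 R w1 and w0 R w0 but not w1 R w0), so the schema fails here.
(B) R is euclidean (any two R-successors of the same world are R-related), so the schema is valid here.
(C) R is not euclidean (w0 R w2 and w0 R w3 but not w2 R w3), so the schema fails here.
(D) R is not euclidean (w2 R w0 and w2 R w3 but not w0 R w3), so the schema fails here.

A, C, D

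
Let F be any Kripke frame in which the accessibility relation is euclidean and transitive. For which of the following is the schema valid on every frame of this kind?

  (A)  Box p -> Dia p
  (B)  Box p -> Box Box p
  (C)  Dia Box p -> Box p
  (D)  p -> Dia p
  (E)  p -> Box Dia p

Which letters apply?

(A) Box p -> Dia p is axiom D, which corresponds to seriality. Such an R need not be serial — not valid.
(B) Box p -> Box Box p (axiom 4) characterises the transitive frames. Every such R is transitive — valid.
(C) the dual of axiom 5: valid iff R is euclidean. Every such R is euclidean — valid.
(D) p -> Dia p (the dual of axiom T) characterises the reflexive frames. Such an R need not be reflexive — not valid.
(E) axiom B: valid iff R is symmetric. Such an R need not be symmetric — not valid.

B, C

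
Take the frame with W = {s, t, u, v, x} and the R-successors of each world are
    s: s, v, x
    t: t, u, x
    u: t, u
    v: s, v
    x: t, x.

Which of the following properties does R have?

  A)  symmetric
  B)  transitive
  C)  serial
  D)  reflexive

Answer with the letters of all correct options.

C, D

(A) not symmetric: s R x but not x R s.
(B) not transitive: s R x and x R t but not s R t.
(C) serial: every world has an R-successor.
(D) reflexive: each world relates to itself.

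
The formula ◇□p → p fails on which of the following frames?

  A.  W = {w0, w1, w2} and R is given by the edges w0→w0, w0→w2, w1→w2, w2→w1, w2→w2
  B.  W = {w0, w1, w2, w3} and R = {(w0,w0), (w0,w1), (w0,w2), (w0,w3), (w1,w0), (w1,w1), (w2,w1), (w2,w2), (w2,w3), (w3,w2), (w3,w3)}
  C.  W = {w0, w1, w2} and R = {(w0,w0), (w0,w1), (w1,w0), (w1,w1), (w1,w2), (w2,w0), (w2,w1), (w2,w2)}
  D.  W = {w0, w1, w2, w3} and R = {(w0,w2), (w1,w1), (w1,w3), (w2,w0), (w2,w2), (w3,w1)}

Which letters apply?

The schema ◇□p → p is the dual of axiom B; it is valid on a frame iff R is symmetric.
(A) R is not symmetric (w0 R w2 but not w2 R w0), so the schema fails here.
(B) R is not symmetric (w0 R w2 but not w2 R w0), so the schema fails here.
(C) R is not symmetric (w2 R w0 but not w0 R w2), so the schema fails here.
(D) R is symmetric (every R-edge is matched by its reverse), so the schema is valid here.

A, B, C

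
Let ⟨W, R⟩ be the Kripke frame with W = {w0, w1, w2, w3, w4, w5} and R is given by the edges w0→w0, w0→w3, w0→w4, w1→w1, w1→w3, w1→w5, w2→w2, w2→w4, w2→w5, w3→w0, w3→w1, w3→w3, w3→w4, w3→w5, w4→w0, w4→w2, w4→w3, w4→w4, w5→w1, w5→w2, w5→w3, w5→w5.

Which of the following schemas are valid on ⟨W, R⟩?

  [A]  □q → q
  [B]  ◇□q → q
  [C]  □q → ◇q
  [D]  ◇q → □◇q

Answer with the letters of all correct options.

A, B, C

R is reflexive: each world relates to itself.
R is symmetric: every R-edge is matched by its reverse.
R is not euclidean: w2 R w4 and w2 R w5 but not w4 R w5.
R is serial: every world has an R-successor.
(A) □q → q is axiom T, which corresponds to reflexivity. R is reflexive — valid.
(B) ◇□q → q (the dual of axiom B) characterises the symmetric frames. R is symmetric — valid.
(C) □q → ◇q (axiom D) characterises the serial frames. R is serial — valid.
(D) ◇q → □◇q (axiom 5) characterises the euclidean frames. R is not euclidean — not valid.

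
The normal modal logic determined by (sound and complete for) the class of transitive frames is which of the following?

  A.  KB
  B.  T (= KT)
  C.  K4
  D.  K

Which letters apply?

C

(A) KB is determined by the class of symmetric frames.
(B) T (= KT) is determined by the class of reflexive frames.
(C) K4 is determined by exactly this class.
(D) K is determined by the class of arbitrary frames.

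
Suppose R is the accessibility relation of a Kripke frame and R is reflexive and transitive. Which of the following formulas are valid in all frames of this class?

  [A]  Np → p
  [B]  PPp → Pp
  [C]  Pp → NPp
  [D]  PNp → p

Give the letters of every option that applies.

A, B

Reflexive relations are serial.
(A) Np → p is axiom T; it is valid on a frame exactly when R is reflexive. Every such R is reflexive, so valid.
(B) PPp → Pp is the dual of axiom 4, which corresponds to transitivity. Every such R is transitive — valid.
(C) Pp → NPp is axiom 5; it is valid on a frame exactly when R is euclidean. Such an R need not be euclidean, so not valid.
(D) the dual of axiom B: valid iff R is symmetric. Such an R need not be symmetric — not valid.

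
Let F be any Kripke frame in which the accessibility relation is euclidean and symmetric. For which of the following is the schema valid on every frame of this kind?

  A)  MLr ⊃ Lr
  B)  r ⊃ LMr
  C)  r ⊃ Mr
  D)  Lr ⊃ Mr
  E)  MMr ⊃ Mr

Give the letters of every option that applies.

A symmetric euclidean relation is transitive (uRv and vRw give vRu by symmetry, then uRw by the euclidean condition, applied at v).
(A) the dual of axiom 5: valid iff R is euclidean. Every such R is euclidean — valid.
(B) r ⊃ LMr is axiom B; it is valid on a frame exactly when R is symmetric. Every such R is symmetric, so valid.
(C) the dual of axiom T: valid iff R is reflexive. Such an R need not be reflexive — not valid.
(D) axiom D: valid iff R is serial. Such an R need not be serial — not valid.
(E) the dual of axiom 4: valid iff R is transitive. Every such R is transitive — valid.

A, B, E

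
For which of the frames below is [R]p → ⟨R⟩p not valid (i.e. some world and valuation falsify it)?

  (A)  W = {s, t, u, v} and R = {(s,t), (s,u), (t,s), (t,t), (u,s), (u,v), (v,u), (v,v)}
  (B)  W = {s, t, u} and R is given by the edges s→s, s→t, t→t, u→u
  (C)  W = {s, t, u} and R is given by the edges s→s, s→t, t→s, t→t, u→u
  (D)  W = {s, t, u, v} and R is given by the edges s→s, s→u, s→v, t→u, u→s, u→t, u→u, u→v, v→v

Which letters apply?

none

The schema [R]p → ⟨R⟩p is axiom D; it is valid on a frame iff R is serial.
(A) R is serial (every world has an R-successor), so the schema is valid here.
(B) R is serial (every world has an R-successor), so the schema is valid here.
(C) R is serial (every world has an R-successor), so the schema is valid here.
(D) R is serial (every world has an R-successor), so the schema is valid here.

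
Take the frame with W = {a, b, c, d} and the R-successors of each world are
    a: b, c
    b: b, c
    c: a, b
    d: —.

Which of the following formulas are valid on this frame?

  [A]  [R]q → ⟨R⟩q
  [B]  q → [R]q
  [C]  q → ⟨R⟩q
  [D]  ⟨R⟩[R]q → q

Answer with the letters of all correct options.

none

R is not reflexive: not a R a.
R is not symmetric: a R b but not b R a.
R is not serial: d has no R-successor.
R is not a subset of the identity: a R b with a ≠ b.
(A) axiom D: valid iff R is serial. R is not serial — not valid.
(B) q → [R]q is equivalent to ◇p→p; it holds exactly when R ⊆ identity. Here R ⊄ identity — not valid.
(C) q → ⟨R⟩q is the dual of axiom T; it is valid on a frame exactly when R is reflexive. R is not reflexive, so not valid.
(D) ⟨R⟩[R]q → q is the dual of axiom B; it is valid on a frame exactly when R is symmetric. R is not symmetric, so not valid.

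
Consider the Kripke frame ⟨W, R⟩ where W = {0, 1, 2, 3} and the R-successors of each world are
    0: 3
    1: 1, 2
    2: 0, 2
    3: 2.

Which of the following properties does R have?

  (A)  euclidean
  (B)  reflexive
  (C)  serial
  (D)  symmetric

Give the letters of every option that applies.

C

(A) not euclidean: 1 R 2 and 1 R 1 but not 2 R 1.
(B) not reflexive: not 0 R 0.
(C) serial: every world has an R-successor.
(D) not symmetric: 0 R 3 but not 3 R 0.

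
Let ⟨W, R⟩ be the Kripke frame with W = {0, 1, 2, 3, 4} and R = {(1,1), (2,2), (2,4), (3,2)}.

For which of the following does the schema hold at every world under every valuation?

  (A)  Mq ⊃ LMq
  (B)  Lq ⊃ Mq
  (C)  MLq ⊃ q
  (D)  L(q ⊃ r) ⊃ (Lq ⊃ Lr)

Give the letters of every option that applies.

R is not symmetric: 2 R 4 but not 4 R 2.
R is not euclidean: 2 R 4 and 2 R 2 but not 4 R 2.
R is not serial: 0 has no R-successor.
(A) Mq ⊃ LMq is axiom 5, which corresponds to the euclidean property. R is not euclidean — not valid.
(B) Lq ⊃ Mq is axiom D; it is valid on a frame exactly when R is serial. R is not serial, so not valid.
(C) MLq ⊃ q (the dual of axiom B) characterises the symmetric frames. R is not symmetric — not valid.
(D) L(q ⊃ r) ⊃ (Lq ⊃ Lr) is axiom K, valid on every Kripke frame — valid.

D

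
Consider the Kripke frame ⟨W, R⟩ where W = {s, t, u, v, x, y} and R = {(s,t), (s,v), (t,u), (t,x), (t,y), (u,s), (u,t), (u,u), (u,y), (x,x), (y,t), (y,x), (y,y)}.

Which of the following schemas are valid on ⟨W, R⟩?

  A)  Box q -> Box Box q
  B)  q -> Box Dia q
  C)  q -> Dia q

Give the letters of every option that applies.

R is not reflexive: not s R s.
R is not symmetric: s R t but not t R s.
R is not transitive: s R t and t R u but not s R u.
(A) axiom 4: valid iff R is transitive. R is not transitive — not valid.
(B) q -> Box Dia q (axiom B) characterises the symmetric frames. R is not symmetric — not valid.
(C) q -> Dia q (the dual of axiom T) characterises the reflexive frames. R is not reflexive — not valid.

none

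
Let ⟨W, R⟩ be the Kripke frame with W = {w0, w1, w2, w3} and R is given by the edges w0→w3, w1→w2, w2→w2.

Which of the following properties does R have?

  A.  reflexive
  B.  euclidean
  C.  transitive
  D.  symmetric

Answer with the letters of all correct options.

C

(A) not reflexive: not w0 R w0.
(B) not euclidean: w0 R w3 and w0 R w3 but not w3 R w3.
(C) transitive: R is closed under composition.
(D) not symmetric: w0 R w3 but not w3 R w0.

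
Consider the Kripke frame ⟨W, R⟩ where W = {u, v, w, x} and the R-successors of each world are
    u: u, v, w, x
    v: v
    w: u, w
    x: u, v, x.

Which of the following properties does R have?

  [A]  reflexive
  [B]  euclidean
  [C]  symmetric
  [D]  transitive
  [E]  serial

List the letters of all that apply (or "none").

A, E

(A) reflexive: each world relates to itself.
(B) not euclidean: u R v and u R u but not v R u.
(C) not symmetric: u R v but not v R u.
(D) not transitive: w R u and u R v but not w R v.
(E) serial: every world has an R-successor.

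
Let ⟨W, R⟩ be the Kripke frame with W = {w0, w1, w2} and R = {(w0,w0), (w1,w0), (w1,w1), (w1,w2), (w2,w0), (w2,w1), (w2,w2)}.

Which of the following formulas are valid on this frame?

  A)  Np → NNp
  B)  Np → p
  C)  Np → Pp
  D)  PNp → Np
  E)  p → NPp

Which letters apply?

R is reflexive: each world relates to itself.
R is not symmetric: w1 R w0 but not w0 R w1.
R is transitive: R is closed under composition.
R is not euclidean: w1 R w0 and w1 R w1 but not w0 R w1.
R is serial: every world has an R-successor.
(A) Np → NNp is axiom 4, which corresponds to transitivity. R is transitive — valid.
(B) Np → p (axiom T) characterises the reflexive frames. R is reflexive — valid.
(C) Np → Pp (axiom D) characterises the serial frames. R is serial — valid.
(D) PNp → Np (the dual of axiom 5) characterises the euclidean frames. R is not euclidean — not valid.
(E) p → NPp is axiom B, which corresponds to symmetry. R is not symmetric — not valid.

A, B, C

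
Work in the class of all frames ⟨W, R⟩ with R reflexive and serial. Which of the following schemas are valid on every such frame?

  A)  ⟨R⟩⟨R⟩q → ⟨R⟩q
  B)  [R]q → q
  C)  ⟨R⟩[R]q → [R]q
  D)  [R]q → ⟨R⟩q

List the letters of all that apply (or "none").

(A) ⟨R⟩⟨R⟩q → ⟨R⟩q (the dual of axiom 4) characterises the transitive frames. Such an R need not be transitive — not valid.
(B) [R]q → q is axiom T; it is valid on a frame exactly when R is reflexive. Every such R is reflexive, so valid.
(C) ⟨R⟩[R]q → [R]q (the dual of axiom 5) characterises the euclidean frames. Such an R need not be euclidean — not valid.
(D) [R]q → ⟨R⟩q (axiom D) characterises the serial frames. Every such R is serial — valid.

B, D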